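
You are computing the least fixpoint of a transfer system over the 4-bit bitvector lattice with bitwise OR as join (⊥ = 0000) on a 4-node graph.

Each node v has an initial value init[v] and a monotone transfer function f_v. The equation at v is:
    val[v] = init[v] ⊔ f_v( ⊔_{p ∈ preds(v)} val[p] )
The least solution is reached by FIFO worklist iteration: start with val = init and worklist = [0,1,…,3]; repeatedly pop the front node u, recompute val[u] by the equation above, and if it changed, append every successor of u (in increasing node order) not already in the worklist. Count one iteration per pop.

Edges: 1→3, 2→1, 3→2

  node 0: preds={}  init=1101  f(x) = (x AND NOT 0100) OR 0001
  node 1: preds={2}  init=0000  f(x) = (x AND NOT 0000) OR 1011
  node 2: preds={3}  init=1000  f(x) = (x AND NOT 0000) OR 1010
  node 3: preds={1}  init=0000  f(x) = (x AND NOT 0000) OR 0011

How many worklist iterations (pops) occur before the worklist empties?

Worklist (7 pops):
  #1 pop 0: in=0000 → 1101 (no change)
  #2 pop 1: in=1000 → 1011 (was 0000); enqueue []
  #3 pop 2: in=0000 → 1010 (was 1000); enqueue [1]
  #4 pop 3: in=1011 → 1011 (was 0000); enqueue [2]
  #5 pop 1: in=1010 → 1011 (no change)
  #6 pop 2: in=1011 → 1011 (was 1010); enqueue [1]
  #7 pop 1: in=1011 → 1011 (no change)

Fixpoint:
  val[0] = 1101
  val[1] = 1011
  val[2] = 1011
  val[3] = 1011

7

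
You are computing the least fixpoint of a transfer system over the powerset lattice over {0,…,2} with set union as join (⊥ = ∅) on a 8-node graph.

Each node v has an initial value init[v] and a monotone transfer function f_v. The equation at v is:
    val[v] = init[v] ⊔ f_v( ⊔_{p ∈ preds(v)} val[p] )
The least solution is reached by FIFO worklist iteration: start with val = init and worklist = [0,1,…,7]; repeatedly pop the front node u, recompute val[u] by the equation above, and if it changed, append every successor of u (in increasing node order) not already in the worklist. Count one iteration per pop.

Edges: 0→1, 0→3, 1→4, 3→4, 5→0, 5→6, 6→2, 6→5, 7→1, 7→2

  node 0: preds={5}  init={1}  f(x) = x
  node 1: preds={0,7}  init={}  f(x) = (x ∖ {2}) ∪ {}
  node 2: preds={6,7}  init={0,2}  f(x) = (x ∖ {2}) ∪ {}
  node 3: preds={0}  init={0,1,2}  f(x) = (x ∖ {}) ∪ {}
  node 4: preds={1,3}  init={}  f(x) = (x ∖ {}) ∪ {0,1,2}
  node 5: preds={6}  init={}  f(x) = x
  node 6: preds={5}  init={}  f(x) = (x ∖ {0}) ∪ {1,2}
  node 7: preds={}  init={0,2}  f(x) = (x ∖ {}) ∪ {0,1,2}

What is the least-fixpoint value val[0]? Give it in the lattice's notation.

{1,2}

Worklist (15 pops):
  #1 pop 0: in={} → {1} (no change)
  #2 pop 1: in={0,1,2} → {0,1} (was {}); enqueue []
  #3 pop 2: in={0,2} → {0,2} (no change)
  #4 pop 3: in={1} → {0,1,2} (no change)
  #5 pop 4: in={0,1,2} → {0,1,2} (was {}); enqueue []
  #6 pop 5: in={} → {} (no change)
  #7 pop 6: in={} → {1,2} (was {}); enqueue [2,5]
  #8 pop 7: in={} → {0,1,2} (was {0,2}); enqueue [1]
  #9 pop 2: in={0,1,2} → {0,1,2} (was {0,2}); enqueue []
  #10 pop 5: in={1,2} → {1,2} (was {}); enqueue [0,6]
  #11 pop 1: in={0,1,2} → {0,1} (no change)
  #12 pop 0: in={1,2} → {1,2} (was {1}); enqueue [1,3]
  #13 pop 6: in={1,2} → {1,2} (no change)
  #14 pop 1: in={0,1,2} → {0,1} (no change)
  #15 pop 3: in={1,2} → {0,1,2} (no change)

Fixpoint:
  val[0] = {1,2}
  val[1] = {0,1}
  val[2] = {0,1,2}
  val[3] = {0,1,2}
  val[4] = {0,1,2}
  val[5] = {1,2}
  val[6] = {1,2}
  val[7] = {0,1,2}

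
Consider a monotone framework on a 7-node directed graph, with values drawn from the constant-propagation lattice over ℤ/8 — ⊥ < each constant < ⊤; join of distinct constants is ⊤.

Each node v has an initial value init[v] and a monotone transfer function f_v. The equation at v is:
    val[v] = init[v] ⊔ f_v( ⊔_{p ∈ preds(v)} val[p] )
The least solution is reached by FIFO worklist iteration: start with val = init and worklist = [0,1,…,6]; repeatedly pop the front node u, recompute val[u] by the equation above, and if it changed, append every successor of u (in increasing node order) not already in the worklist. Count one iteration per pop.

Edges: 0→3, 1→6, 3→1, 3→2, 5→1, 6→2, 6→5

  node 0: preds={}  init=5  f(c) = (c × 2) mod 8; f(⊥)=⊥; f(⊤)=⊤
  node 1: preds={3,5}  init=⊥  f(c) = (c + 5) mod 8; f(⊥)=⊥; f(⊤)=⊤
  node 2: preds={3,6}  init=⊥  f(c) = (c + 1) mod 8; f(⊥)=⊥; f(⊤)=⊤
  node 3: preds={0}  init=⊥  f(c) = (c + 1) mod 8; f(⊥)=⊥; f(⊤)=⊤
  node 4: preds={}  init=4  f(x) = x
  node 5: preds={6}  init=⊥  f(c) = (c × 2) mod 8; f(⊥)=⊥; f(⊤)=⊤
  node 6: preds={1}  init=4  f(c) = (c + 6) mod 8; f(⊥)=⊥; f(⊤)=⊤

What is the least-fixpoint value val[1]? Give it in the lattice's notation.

⊤

Iteration log — 13 steps:
  step 1. node 0  ⊔preds=⊥  new=5  stable
  step 2. node 1  ⊔preds=⊥  new=⊥  stable
  step 3. node 2  ⊔preds=4  new=5  old=⊥  +wl: 
  step 4. node 3  ⊔preds=5  new=6  old=⊥  +wl: 1,2
  step 5. node 4  ⊔preds=⊥  new=4  stable
  step 6. node 5  ⊔preds=4  new=0  old=⊥  +wl: 
  step 7. node 6  ⊔preds=⊥  new=4  stable
  step 8. node 1  ⊔preds=⊤  new=⊤  old=⊥  +wl: 6
  step 9. node 2  ⊔preds=⊤  new=⊤  old=5  +wl: 
  step 10. node 6  ⊔preds=⊤  new=⊤  old=4  +wl: 2,5
  step 11. node 2  ⊔preds=⊤  new=⊤  stable
  step 12. node 5  ⊔preds=⊤  new=⊤  old=0  +wl: 1
  step 13. node 1  ⊔preds=⊤  new=⊤  stable

Least fixpoint reached:
  node 0: 5
  node 1: ⊤
  node 2: ⊤
  node 3: 6
  node 4: 4
  node 5: ⊤
  node 6: ⊤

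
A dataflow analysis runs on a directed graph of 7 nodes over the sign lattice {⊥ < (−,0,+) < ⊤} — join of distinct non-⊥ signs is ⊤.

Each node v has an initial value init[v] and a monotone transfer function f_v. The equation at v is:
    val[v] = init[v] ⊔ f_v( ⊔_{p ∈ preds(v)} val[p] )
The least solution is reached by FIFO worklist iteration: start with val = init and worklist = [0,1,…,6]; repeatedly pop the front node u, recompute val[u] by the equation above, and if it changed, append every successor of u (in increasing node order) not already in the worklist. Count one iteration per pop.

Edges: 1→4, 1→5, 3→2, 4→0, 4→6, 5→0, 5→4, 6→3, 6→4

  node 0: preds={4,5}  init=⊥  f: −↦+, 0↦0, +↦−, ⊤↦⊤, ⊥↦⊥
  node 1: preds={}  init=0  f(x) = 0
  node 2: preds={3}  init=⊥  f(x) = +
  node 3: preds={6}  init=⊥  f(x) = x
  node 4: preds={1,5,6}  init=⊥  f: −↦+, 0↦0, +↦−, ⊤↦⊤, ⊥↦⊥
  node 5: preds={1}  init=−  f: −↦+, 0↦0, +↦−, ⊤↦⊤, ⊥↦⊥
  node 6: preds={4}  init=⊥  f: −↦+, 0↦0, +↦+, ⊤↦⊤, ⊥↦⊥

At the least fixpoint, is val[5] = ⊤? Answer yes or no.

yes

Iteration log — 11 steps:
  step 1. node 0  ⊔preds=−  new=+  old=⊥  +wl: 
  step 2. node 1  ⊔preds=⊥  new=0  stable
  step 3. node 2  ⊔preds=⊥  new=+  old=⊥  +wl: 
  step 4. node 3  ⊔preds=⊥  new=⊥  stable
  step 5. node 4  ⊔preds=⊤  new=⊤  old=⊥  +wl: 0
  step 6. node 5  ⊔preds=0  new=⊤  old=−  +wl: 4
  step 7. node 6  ⊔preds=⊤  new=⊤  old=⊥  +wl: 3
  step 8. node 0  ⊔preds=⊤  new=⊤  old=+  +wl: 
  step 9. node 4  ⊔preds=⊤  new=⊤  stable
  step 10. node 3  ⊔preds=⊤  new=⊤  old=⊥  +wl: 2
  step 11. node 2  ⊔preds=⊤  new=+  stable

Least fixpoint reached:
  node 0: ⊤
  node 1: 0
  node 2: +
  node 3: ⊤
  node 4: ⊤
  node 5: ⊤
  node 6: ⊤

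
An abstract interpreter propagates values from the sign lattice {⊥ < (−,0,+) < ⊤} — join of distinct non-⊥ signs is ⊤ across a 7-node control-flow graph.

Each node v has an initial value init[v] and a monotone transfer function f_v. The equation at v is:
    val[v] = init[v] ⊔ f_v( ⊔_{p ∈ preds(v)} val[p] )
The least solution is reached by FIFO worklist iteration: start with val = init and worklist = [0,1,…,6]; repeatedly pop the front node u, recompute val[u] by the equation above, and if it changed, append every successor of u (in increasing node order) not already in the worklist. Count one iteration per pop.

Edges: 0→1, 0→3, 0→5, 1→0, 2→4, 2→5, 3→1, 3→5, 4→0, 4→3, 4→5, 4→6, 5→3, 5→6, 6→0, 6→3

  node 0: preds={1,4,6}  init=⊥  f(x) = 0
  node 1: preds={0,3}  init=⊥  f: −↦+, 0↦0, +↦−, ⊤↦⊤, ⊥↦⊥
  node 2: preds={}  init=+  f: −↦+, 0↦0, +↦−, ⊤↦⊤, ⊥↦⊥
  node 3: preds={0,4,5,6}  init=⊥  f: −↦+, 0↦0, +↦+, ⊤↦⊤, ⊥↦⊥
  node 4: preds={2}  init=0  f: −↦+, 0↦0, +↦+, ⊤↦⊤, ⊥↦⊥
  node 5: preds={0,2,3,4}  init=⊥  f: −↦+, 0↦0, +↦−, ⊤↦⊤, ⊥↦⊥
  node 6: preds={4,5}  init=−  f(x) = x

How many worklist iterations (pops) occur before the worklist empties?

Worklist (11 pops):
  #1 pop 0: in=⊤ → 0 (was ⊥); enqueue []
  #2 pop 1: in=0 → 0 (was ⊥); enqueue [0]
  #3 pop 2: in=⊥ → + (no change)
  #4 pop 3: in=⊤ → ⊤ (was ⊥); enqueue [1]
  #5 pop 4: in=+ → ⊤ (was 0); enqueue [3]
  #6 pop 5: in=⊤ → ⊤ (was ⊥); enqueue []
  #7 pop 6: in=⊤ → ⊤ (was −); enqueue []
  #8 pop 0: in=⊤ → 0 (no change)
  #9 pop 1: in=⊤ → ⊤ (was 0); enqueue [0]
  #10 pop 3: in=⊤ → ⊤ (no change)
  #11 pop 0: in=⊤ → 0 (no change)

Fixpoint:
  val[0] = 0
  val[1] = ⊤
  val[2] = +
  val[3] = ⊤
  val[4] = ⊤
  val[5] = ⊤
  val[6] = ⊤

11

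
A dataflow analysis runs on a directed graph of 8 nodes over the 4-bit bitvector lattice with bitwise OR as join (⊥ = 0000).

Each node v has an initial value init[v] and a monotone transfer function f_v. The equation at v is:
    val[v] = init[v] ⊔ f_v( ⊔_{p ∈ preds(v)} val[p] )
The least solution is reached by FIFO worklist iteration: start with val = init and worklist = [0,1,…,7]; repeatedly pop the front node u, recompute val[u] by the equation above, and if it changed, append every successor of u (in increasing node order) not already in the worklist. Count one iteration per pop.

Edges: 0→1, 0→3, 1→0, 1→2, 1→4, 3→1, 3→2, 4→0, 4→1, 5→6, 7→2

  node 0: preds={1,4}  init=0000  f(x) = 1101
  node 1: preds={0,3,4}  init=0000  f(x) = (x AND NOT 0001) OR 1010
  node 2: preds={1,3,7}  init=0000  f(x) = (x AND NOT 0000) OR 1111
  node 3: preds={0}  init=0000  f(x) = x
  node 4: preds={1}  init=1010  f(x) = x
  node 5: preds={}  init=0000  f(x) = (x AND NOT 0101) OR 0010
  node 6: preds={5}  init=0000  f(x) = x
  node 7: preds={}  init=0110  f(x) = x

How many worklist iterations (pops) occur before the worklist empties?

11

Worklist (11 pops):
  #1 pop 0: in=1010 → 1101 (was 0000); enqueue []
  #2 pop 1: in=1111 → 1110 (was 0000); enqueue [0]
  #3 pop 2: in=1110 → 1111 (was 0000); enqueue []
  #4 pop 3: in=1101 → 1101 (was 0000); enqueue [1,2]
  #5 pop 4: in=1110 → 1110 (was 1010); enqueue []
  #6 pop 5: in=0000 → 0010 (was 0000); enqueue []
  #7 pop 6: in=0010 → 0010 (was 0000); enqueue []
  #8 pop 7: in=0000 → 0110 (no change)
  #9 pop 0: in=1110 → 1101 (no change)
  #10 pop 1: in=1111 → 1110 (no change)
  #11 pop 2: in=1111 → 1111 (no change)

Fixpoint:
  val[0] = 1101
  val[1] = 1110
  val[2] = 1111
  val[3] = 1101
  val[4] = 1110
  val[5] = 0010
  val[6] = 0010
  val[7] = 0110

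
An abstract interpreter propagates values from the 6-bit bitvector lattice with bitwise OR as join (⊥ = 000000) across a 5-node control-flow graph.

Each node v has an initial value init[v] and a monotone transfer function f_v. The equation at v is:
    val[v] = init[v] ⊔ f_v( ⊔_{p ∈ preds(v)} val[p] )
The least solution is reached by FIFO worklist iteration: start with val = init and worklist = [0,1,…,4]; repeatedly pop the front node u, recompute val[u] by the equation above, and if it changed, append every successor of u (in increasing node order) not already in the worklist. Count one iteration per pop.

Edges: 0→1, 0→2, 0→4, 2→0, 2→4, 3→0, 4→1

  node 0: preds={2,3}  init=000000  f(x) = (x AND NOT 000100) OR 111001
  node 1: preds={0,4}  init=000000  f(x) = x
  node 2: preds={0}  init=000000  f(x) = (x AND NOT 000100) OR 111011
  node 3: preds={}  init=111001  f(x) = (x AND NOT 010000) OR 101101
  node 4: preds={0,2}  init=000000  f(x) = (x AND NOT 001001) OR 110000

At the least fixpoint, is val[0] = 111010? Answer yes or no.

Trace (9 dequeues):
  [1] u=0 | in 111001 | out 111001 | prev 000000 | push {}
  [2] u=1 | in 111001 | out 111001 | prev 000000 | push {}
  [3] u=2 | in 111001 | out 111011 | prev 000000 | push {0}
  [4] u=3 | in 000000 | out 111101 | prev 111001 | push {}
  [5] u=4 | in 111011 | out 110010 | prev 000000 | push {1}
  [6] u=0 | in 111111 | out 111011 | prev 111001 | push {2,4}
  [7] u=1 | in 111011 | out 111011 | prev 111001 | push {}
  [8] u=2 | in 111011 | out 111011 | ==
  [9] u=4 | in 111011 | out 110010 | ==

Converged values:
  [0] 111011
  [1] 111011
  [2] 111011
  [3] 111101
  [4] 110010

no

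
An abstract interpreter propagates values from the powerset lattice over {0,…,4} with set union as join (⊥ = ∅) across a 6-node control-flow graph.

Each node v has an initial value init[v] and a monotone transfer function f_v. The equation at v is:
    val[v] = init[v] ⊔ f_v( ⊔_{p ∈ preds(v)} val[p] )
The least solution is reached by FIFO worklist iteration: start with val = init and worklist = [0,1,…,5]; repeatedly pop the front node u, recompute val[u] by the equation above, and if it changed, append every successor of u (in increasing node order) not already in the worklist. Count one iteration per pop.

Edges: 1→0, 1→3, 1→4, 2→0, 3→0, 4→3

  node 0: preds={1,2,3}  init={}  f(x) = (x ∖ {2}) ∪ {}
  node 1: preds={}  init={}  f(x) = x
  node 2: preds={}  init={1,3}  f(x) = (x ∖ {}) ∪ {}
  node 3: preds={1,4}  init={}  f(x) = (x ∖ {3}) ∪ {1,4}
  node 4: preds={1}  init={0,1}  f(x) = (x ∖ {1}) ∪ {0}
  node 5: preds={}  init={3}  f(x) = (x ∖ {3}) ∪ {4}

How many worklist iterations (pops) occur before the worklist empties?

7

Worklist (7 pops):
  #1 pop 0: in={1,3} → {1,3} (was {}); enqueue []
  #2 pop 1: in={} → {} (no change)
  #3 pop 2: in={} → {1,3} (no change)
  #4 pop 3: in={0,1} → {0,1,4} (was {}); enqueue [0]
  #5 pop 4: in={} → {0,1} (no change)
  #6 pop 5: in={} → {3,4} (was {3}); enqueue []
  #7 pop 0: in={0,1,3,4} → {0,1,3,4} (was {1,3}); enqueue []

Fixpoint:
  val[0] = {0,1,3,4}
  val[1] = {}
  val[2] = {1,3}
  val[3] = {0,1,4}
  val[4] = {0,1}
  val[5] = {3,4}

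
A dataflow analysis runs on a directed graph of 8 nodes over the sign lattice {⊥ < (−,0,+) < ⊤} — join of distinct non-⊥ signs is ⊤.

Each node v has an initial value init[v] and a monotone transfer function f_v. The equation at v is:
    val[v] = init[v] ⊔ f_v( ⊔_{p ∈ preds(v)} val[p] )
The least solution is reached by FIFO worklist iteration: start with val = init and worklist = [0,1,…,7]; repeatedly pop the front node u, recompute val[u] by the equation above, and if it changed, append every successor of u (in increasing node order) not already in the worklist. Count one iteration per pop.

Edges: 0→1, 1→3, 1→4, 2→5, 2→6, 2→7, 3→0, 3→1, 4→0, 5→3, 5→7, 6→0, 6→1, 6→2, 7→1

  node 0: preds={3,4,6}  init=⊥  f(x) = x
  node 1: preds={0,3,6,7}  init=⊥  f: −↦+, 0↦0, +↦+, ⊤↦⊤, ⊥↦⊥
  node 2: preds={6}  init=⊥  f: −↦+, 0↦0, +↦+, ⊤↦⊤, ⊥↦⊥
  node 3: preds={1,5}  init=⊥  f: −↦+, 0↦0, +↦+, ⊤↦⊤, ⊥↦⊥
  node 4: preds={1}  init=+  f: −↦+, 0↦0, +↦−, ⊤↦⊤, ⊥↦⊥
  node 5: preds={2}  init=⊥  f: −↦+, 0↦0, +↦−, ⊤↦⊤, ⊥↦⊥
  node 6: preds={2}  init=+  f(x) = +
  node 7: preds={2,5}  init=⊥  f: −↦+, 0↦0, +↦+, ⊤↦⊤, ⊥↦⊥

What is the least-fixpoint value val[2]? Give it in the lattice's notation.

Trace (14 dequeues):
  [1] u=0 | in + | out + | prev ⊥ | push {}
  [2] u=1 | in + | out + | prev ⊥ | push {}
  [3] u=2 | in + | out + | prev ⊥ | push {}
  [4] u=3 | in + | out + | prev ⊥ | push {0,1}
  [5] u=4 | in + | out ⊤ | prev + | push {}
  [6] u=5 | in + | out − | prev ⊥ | push {3}
  [7] u=6 | in + | out + | ==
  [8] u=7 | in ⊤ | out ⊤ | prev ⊥ | push {}
  [9] u=0 | in ⊤ | out ⊤ | prev + | push {}
  [10] u=1 | in ⊤ | out ⊤ | prev + | push {4}
  [11] u=3 | in ⊤ | out ⊤ | prev + | push {0,1}
  [12] u=4 | in ⊤ | out ⊤ | ==
  [13] u=0 | in ⊤ | out ⊤ | ==
  [14] u=1 | in ⊤ | out ⊤ | ==

Converged values:
  [0] ⊤
  [1] ⊤
  [2] +
  [3] ⊤
  [4] ⊤
  [5] −
  [6] +
  [7] ⊤

+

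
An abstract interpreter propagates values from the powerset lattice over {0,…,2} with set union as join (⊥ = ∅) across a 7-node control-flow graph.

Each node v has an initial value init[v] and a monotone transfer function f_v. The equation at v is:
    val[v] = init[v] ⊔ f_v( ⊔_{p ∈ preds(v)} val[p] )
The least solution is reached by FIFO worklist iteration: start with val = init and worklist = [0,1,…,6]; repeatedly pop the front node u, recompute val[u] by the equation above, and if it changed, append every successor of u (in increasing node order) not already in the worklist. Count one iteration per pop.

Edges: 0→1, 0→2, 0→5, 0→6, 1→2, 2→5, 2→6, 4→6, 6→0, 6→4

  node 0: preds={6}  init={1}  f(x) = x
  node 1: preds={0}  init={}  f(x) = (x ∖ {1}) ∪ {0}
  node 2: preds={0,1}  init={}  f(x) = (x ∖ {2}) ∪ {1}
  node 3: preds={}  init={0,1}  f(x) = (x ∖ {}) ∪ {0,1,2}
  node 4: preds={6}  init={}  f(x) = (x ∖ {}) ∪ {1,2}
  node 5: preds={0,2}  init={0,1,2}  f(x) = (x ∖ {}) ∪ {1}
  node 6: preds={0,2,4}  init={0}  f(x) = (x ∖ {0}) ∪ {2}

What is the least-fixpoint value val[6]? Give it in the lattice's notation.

Trace (13 dequeues):
  [1] u=0 | in {0} | out {0,1} | prev {1} | push {}
  [2] u=1 | in {0,1} | out {0} | prev {} | push {}
  [3] u=2 | in {0,1} | out {0,1} | prev {} | push {}
  [4] u=3 | in {} | out {0,1,2} | prev {0,1} | push {}
  [5] u=4 | in {0} | out {0,1,2} | prev {} | push {}
  [6] u=5 | in {0,1} | out {0,1,2} | ==
  [7] u=6 | in {0,1,2} | out {0,1,2} | prev {0} | push {0,4}
  [8] u=0 | in {0,1,2} | out {0,1,2} | prev {0,1} | push {1,2,5,6}
  [9] u=4 | in {0,1,2} | out {0,1,2} | ==
  [10] u=1 | in {0,1,2} | out {0,2} | prev {0} | push {}
  [11] u=2 | in {0,1,2} | out {0,1} | ==
  [12] u=5 | in {0,1,2} | out {0,1,2} | ==
  [13] u=6 | in {0,1,2} | out {0,1,2} | ==

Converged values:
  [0] {0,1,2}
  [1] {0,2}
  [2] {0,1}
  [3] {0,1,2}
  [4] {0,1,2}
  [5] {0,1,2}
  [6] {0,1,2}

{0,1,2}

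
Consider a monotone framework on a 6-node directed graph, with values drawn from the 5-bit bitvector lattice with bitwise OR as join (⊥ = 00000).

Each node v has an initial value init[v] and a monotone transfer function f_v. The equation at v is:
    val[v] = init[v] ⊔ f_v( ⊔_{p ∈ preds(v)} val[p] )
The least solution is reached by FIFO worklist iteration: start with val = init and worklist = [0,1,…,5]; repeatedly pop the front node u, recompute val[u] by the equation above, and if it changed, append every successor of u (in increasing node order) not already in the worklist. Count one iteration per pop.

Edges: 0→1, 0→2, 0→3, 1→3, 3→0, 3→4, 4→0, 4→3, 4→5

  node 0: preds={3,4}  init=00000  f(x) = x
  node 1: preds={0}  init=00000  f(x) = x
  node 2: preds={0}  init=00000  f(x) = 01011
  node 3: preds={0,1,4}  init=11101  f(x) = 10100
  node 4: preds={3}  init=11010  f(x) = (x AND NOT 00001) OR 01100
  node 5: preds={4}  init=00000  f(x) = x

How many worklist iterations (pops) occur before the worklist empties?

8

Trace (8 dequeues):
  [1] u=0 | in 11111 | out 11111 | prev 00000 | push {}
  [2] u=1 | in 11111 | out 11111 | prev 00000 | push {}
  [3] u=2 | in 11111 | out 01011 | prev 00000 | push {}
  [4] u=3 | in 11111 | out 11101 | ==
  [5] u=4 | in 11101 | out 11110 | prev 11010 | push {0,3}
  [6] u=5 | in 11110 | out 11110 | prev 00000 | push {}
  [7] u=0 | in 11111 | out 11111 | ==
  [8] u=3 | in 11111 | out 11101 | ==

Converged values:
  [0] 11111
  [1] 11111
  [2] 01011
  [3] 11101
  [4] 11110
  [5] 11110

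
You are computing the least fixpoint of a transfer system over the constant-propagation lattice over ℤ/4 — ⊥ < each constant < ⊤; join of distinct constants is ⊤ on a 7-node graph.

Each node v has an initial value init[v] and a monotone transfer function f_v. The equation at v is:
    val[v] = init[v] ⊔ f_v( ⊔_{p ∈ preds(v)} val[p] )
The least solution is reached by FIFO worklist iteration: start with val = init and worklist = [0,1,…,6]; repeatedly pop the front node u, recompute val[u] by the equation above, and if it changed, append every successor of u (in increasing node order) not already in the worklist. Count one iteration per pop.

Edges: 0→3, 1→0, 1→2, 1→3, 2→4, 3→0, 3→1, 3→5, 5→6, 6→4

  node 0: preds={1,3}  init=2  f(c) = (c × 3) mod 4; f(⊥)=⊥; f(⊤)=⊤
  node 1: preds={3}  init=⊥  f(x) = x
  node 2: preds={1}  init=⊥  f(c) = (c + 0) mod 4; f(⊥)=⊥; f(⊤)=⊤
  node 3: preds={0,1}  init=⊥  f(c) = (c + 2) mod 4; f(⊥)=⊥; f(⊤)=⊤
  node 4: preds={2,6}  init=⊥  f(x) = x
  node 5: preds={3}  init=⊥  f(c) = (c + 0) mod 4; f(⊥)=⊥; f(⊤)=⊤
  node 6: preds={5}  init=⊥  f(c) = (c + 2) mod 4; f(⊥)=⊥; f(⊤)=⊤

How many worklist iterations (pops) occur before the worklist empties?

Iteration log — 21 steps:
  step 1. node 0  ⊔preds=⊥  new=2  stable
  step 2. node 1  ⊔preds=⊥  new=⊥  stable
  step 3. node 2  ⊔preds=⊥  new=⊥  stable
  step 4. node 3  ⊔preds=2  new=0  old=⊥  +wl: 0,1
  step 5. node 4  ⊔preds=⊥  new=⊥  stable
  step 6. node 5  ⊔preds=0  new=0  old=⊥  +wl: 
  step 7. node 6  ⊔preds=0  new=2  old=⊥  +wl: 4
  step 8. node 0  ⊔preds=0  new=⊤  old=2  +wl: 3
  step 9. node 1  ⊔preds=0  new=0  old=⊥  +wl: 0,2
  step 10. node 4  ⊔preds=2  new=2  old=⊥  +wl: 
  step 11. node 3  ⊔preds=⊤  new=⊤  old=0  +wl: 1,5
  step 12. node 0  ⊔preds=⊤  new=⊤  stable
  step 13. node 2  ⊔preds=0  new=0  old=⊥  +wl: 4
  step 14. node 1  ⊔preds=⊤  new=⊤  old=0  +wl: 0,2,3
  step 15. node 5  ⊔preds=⊤  new=⊤  old=0  +wl: 6
  step 16. node 4  ⊔preds=⊤  new=⊤  old=2  +wl: 
  step 17. node 0  ⊔preds=⊤  new=⊤  stable
  step 18. node 2  ⊔preds=⊤  new=⊤  old=0  +wl: 4
  step 19. node 3  ⊔preds=⊤  new=⊤  stable
  step 20. node 6  ⊔preds=⊤  new=⊤  old=2  +wl: 
  step 21. node 4  ⊔preds=⊤  new=⊤  stable

Least fixpoint reached:
  node 0: ⊤
  node 1: ⊤
  node 2: ⊤
  node 3: ⊤
  node 4: ⊤
  node 5: ⊤
  node 6: ⊤

21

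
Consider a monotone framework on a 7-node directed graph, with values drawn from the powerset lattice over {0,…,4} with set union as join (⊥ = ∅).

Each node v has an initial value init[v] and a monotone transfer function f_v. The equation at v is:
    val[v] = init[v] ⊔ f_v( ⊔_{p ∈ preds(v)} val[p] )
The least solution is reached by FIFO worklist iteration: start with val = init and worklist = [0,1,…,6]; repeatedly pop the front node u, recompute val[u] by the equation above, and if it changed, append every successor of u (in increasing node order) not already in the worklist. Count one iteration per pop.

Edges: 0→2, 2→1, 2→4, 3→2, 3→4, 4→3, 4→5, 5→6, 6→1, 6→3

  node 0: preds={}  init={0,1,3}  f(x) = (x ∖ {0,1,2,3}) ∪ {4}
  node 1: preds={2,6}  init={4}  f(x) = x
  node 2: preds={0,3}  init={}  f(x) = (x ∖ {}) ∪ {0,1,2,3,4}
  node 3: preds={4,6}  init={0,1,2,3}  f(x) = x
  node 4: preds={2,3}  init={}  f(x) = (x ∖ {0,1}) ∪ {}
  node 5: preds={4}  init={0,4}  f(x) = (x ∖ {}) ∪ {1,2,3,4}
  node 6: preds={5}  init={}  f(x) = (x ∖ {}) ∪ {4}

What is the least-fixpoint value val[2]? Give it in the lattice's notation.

Worklist (11 pops):
  #1 pop 0: in={} → {0,1,3,4} (was {0,1,3}); enqueue []
  #2 pop 1: in={} → {4} (no change)
  #3 pop 2: in={0,1,2,3,4} → {0,1,2,3,4} (was {}); enqueue [1]
  #4 pop 3: in={} → {0,1,2,3} (no change)
  #5 pop 4: in={0,1,2,3,4} → {2,3,4} (was {}); enqueue [3]
  #6 pop 5: in={2,3,4} → {0,1,2,3,4} (was {0,4}); enqueue []
  #7 pop 6: in={0,1,2,3,4} → {0,1,2,3,4} (was {}); enqueue []
  #8 pop 1: in={0,1,2,3,4} → {0,1,2,3,4} (was {4}); enqueue []
  #9 pop 3: in={0,1,2,3,4} → {0,1,2,3,4} (was {0,1,2,3}); enqueue [2,4]
  #10 pop 2: in={0,1,2,3,4} → {0,1,2,3,4} (no change)
  #11 pop 4: in={0,1,2,3,4} → {2,3,4} (no change)

Fixpoint:
  val[0] = {0,1,3,4}
  val[1] = {0,1,2,3,4}
  val[2] = {0,1,2,3,4}
  val[3] = {0,1,2,3,4}
  val[4] = {2,3,4}
  val[5] = {0,1,2,3,4}
  val[6] = {0,1,2,3,4}

{0,1,2,3,4}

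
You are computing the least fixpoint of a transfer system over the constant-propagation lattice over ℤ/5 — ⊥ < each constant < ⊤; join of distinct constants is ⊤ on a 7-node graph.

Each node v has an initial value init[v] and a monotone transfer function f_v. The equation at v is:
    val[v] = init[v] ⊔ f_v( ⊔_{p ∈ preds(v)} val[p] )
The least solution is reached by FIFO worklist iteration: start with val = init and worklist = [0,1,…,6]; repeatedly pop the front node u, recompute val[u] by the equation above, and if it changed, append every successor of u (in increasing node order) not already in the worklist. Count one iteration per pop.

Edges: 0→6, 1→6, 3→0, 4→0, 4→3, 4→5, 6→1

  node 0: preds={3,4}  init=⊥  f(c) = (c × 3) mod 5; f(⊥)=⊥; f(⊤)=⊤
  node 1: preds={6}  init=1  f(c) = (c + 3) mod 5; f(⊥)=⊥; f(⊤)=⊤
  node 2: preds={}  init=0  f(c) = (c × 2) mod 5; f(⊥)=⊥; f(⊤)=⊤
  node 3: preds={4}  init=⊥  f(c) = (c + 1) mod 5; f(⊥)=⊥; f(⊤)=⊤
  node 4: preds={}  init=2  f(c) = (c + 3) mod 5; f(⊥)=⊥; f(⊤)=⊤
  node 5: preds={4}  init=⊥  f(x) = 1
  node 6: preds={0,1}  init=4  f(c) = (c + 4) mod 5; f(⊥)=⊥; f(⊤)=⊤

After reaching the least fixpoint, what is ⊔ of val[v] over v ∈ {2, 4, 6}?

Trace (10 dequeues):
  [1] u=0 | in 2 | out 1 | prev ⊥ | push {}
  [2] u=1 | in 4 | out ⊤ | prev 1 | push {}
  [3] u=2 | in ⊥ | out 0 | ==
  [4] u=3 | in 2 | out 3 | prev ⊥ | push {0}
  [5] u=4 | in ⊥ | out 2 | ==
  [6] u=5 | in 2 | out 1 | prev ⊥ | push {}
  [7] u=6 | in ⊤ | out ⊤ | prev 4 | push {1}
  [8] u=0 | in ⊤ | out ⊤ | prev 1 | push {6}
  [9] u=1 | in ⊤ | out ⊤ | ==
  [10] u=6 | in ⊤ | out ⊤ | ==

Converged values:
  [0] ⊤
  [1] ⊤
  [2] 0
  [3] 3
  [4] 2
  [5] 1
  [6] ⊤

⊤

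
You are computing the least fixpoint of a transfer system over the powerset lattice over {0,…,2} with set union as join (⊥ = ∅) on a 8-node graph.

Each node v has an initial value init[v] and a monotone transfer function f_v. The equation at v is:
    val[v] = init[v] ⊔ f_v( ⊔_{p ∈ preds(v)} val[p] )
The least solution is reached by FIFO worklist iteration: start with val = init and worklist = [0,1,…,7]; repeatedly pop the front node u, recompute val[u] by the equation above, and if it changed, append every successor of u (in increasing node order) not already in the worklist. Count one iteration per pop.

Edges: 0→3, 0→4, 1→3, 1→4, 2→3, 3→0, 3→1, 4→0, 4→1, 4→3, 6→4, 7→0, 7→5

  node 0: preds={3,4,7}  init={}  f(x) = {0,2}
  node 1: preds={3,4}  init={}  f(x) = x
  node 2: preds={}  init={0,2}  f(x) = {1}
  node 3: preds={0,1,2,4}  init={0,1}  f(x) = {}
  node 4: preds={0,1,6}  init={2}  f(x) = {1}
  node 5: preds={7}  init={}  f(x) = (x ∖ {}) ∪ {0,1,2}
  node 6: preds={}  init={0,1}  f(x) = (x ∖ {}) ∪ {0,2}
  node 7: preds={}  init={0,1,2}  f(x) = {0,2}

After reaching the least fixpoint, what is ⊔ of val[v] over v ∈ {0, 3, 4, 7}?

{0,1,2}

Iteration log — 12 steps:
  step 1. node 0  ⊔preds={0,1,2}  new={0,2}  old={}  +wl: 
  step 2. node 1  ⊔preds={0,1,2}  new={0,1,2}  old={}  +wl: 
  step 3. node 2  ⊔preds={}  new={0,1,2}  old={0,2}  +wl: 
  step 4. node 3  ⊔preds={0,1,2}  new={0,1}  stable
  step 5. node 4  ⊔preds={0,1,2}  new={1,2}  old={2}  +wl: 0,1,3
  step 6. node 5  ⊔preds={0,1,2}  new={0,1,2}  old={}  +wl: 
  step 7. node 6  ⊔preds={}  new={0,1,2}  old={0,1}  +wl: 4
  step 8. node 7  ⊔preds={}  new={0,1,2}  stable
  step 9. node 0  ⊔preds={0,1,2}  new={0,2}  stable
  step 10. node 1  ⊔preds={0,1,2}  new={0,1,2}  stable
  step 11. node 3  ⊔preds={0,1,2}  new={0,1}  stable
  step 12. node 4  ⊔preds={0,1,2}  new={1,2}  stable

Least fixpoint reached:
  node 0: {0,2}
  node 1: {0,1,2}
  node 2: {0,1,2}
  node 3: {0,1}
  node 4: {1,2}
  node 5: {0,1,2}
  node 6: {0,1,2}
  node 7: {0,1,2}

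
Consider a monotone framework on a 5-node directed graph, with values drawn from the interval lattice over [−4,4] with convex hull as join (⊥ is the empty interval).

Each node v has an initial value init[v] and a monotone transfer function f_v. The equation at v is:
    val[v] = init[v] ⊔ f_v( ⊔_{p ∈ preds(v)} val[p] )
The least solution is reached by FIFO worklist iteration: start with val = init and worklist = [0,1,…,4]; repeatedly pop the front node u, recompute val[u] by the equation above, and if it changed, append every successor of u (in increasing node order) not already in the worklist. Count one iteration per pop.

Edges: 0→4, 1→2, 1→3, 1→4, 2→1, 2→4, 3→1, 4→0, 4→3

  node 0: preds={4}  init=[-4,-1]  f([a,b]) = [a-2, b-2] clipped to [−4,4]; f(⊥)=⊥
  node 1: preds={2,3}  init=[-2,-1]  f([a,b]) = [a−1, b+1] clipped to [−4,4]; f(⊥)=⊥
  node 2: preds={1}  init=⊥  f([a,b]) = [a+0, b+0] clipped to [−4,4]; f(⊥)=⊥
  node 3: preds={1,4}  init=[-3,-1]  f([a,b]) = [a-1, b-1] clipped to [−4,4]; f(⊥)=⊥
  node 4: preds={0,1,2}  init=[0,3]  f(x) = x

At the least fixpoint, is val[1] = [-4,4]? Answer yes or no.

yes

Iteration log — 18 steps:
  step 1. node 0  ⊔preds=[0,3]  new=[-4,1]  old=[-4,-1]  +wl: 
  step 2. node 1  ⊔preds=[-3,-1]  new=[-4,0]  old=[-2,-1]  +wl: 
  step 3. node 2  ⊔preds=[-4,0]  new=[-4,0]  old=⊥  +wl: 1
  step 4. node 3  ⊔preds=[-4,3]  new=[-4,2]  old=[-3,-1]  +wl: 
  step 5. node 4  ⊔preds=[-4,1]  new=[-4,3]  old=[0,3]  +wl: 0,3
  step 6. node 1  ⊔preds=[-4,2]  new=[-4,3]  old=[-4,0]  +wl: 2,4
  step 7. node 0  ⊔preds=[-4,3]  new=[-4,1]  stable
  step 8. node 3  ⊔preds=[-4,3]  new=[-4,2]  stable
  step 9. node 2  ⊔preds=[-4,3]  new=[-4,3]  old=[-4,0]  +wl: 1
  step 10. node 4  ⊔preds=[-4,3]  new=[-4,3]  stable
  step 11. node 1  ⊔preds=[-4,3]  new=[-4,4]  old=[-4,3]  +wl: 2,3,4
  step 12. node 2  ⊔preds=[-4,4]  new=[-4,4]  old=[-4,3]  +wl: 1
  step 13. node 3  ⊔preds=[-4,4]  new=[-4,3]  old=[-4,2]  +wl: 
  step 14. node 4  ⊔preds=[-4,4]  new=[-4,4]  old=[-4,3]  +wl: 0,3
  step 15. node 1  ⊔preds=[-4,4]  new=[-4,4]  stable
  step 16. node 0  ⊔preds=[-4,4]  new=[-4,2]  old=[-4,1]  +wl: 4
  step 17. node 3  ⊔preds=[-4,4]  new=[-4,3]  stable
  step 18. node 4  ⊔preds=[-4,4]  new=[-4,4]  stable

Least fixpoint reached:
  node 0: [-4,2]
  node 1: [-4,4]
  node 2: [-4,4]
  node 3: [-4,3]
  node 4: [-4,4]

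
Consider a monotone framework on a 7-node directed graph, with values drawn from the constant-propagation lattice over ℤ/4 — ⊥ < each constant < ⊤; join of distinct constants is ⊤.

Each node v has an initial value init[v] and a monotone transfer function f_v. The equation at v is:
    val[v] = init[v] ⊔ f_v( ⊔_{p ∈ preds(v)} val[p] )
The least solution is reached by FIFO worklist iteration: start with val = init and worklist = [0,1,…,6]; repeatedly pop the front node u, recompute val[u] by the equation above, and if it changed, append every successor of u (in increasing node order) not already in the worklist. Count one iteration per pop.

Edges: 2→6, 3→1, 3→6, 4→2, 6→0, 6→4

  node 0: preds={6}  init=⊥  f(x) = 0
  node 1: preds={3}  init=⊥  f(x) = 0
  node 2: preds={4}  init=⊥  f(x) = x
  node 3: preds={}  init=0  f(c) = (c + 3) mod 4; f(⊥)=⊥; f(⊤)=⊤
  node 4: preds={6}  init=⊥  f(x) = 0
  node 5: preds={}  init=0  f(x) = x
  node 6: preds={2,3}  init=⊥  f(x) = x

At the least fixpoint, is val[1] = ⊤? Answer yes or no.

no

Iteration log — 11 steps:
  step 1. node 0  ⊔preds=⊥  new=0  old=⊥  +wl: 
  step 2. node 1  ⊔preds=0  new=0  old=⊥  +wl: 
  step 3. node 2  ⊔preds=⊥  new=⊥  stable
  step 4. node 3  ⊔preds=⊥  new=0  stable
  step 5. node 4  ⊔preds=⊥  new=0  old=⊥  +wl: 2
  step 6. node 5  ⊔preds=⊥  new=0  stable
  step 7. node 6  ⊔preds=0  new=0  old=⊥  +wl: 0,4
  step 8. node 2  ⊔preds=0  new=0  old=⊥  +wl: 6
  step 9. node 0  ⊔preds=0  new=0  stable
  step 10. node 4  ⊔preds=0  new=0  stable
  step 11. node 6  ⊔preds=0  new=0  stable

Least fixpoint reached:
  node 0: 0
  node 1: 0
  node 2: 0
  node 3: 0
  node 4: 0
  node 5: 0
  node 6: 0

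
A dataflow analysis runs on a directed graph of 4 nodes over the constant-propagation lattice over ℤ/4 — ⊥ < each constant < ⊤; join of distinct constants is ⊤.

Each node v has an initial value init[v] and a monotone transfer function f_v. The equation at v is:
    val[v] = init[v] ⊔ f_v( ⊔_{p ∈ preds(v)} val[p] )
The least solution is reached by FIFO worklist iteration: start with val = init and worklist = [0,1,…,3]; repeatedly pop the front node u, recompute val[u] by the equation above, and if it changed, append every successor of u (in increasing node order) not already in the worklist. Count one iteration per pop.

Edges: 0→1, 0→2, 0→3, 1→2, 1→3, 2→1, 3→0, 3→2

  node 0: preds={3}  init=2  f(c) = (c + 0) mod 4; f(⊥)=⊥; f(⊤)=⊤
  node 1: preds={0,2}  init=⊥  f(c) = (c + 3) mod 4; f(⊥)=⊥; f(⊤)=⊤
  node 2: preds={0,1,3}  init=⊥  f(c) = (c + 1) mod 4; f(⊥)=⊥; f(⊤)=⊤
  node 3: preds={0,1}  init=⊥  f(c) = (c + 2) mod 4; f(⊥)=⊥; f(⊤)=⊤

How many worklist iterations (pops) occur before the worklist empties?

9

Iteration log — 9 steps:
  step 1. node 0  ⊔preds=⊥  new=2  stable
  step 2. node 1  ⊔preds=2  new=1  old=⊥  +wl: 
  step 3. node 2  ⊔preds=⊤  new=⊤  old=⊥  +wl: 1
  step 4. node 3  ⊔preds=⊤  new=⊤  old=⊥  +wl: 0,2
  step 5. node 1  ⊔preds=⊤  new=⊤  old=1  +wl: 3
  step 6. node 0  ⊔preds=⊤  new=⊤  old=2  +wl: 1
  step 7. node 2  ⊔preds=⊤  new=⊤  stable
  step 8. node 3  ⊔preds=⊤  new=⊤  stable
  step 9. node 1  ⊔preds=⊤  new=⊤  stable

Least fixpoint reached:
  node 0: ⊤
  node 1: ⊤
  node 2: ⊤
  node 3: ⊤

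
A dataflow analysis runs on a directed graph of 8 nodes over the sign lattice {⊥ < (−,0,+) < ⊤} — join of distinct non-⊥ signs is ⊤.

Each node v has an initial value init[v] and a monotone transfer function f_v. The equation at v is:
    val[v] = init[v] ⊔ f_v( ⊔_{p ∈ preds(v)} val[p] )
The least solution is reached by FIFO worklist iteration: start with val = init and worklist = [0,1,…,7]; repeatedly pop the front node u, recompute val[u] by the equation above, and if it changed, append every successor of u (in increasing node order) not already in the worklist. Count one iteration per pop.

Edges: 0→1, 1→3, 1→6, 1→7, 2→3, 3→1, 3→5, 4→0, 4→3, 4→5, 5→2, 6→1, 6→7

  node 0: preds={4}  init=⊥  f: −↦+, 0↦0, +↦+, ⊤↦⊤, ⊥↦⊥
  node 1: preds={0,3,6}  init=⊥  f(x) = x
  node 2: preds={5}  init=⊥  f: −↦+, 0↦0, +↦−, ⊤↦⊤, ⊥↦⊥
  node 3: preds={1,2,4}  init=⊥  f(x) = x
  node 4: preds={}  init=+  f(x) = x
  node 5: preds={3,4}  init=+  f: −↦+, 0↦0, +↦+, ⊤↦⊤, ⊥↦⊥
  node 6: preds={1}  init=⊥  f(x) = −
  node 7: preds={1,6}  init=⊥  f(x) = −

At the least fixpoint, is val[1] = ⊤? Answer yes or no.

yes

Trace (13 dequeues):
  [1] u=0 | in + | out + | prev ⊥ | push {}
  [2] u=1 | in + | out + | prev ⊥ | push {}
  [3] u=2 | in + | out − | prev ⊥ | push {}
  [4] u=3 | in ⊤ | out ⊤ | prev ⊥ | push {1}
  [5] u=4 | in ⊥ | out + | ==
  [6] u=5 | in ⊤ | out ⊤ | prev + | push {2}
  [7] u=6 | in + | out − | prev ⊥ | push {}
  [8] u=7 | in ⊤ | out − | prev ⊥ | push {}
  [9] u=1 | in ⊤ | out ⊤ | prev + | push {3,6,7}
  [10] u=2 | in ⊤ | out ⊤ | prev − | push {}
  [11] u=3 | in ⊤ | out ⊤ | ==
  [12] u=6 | in ⊤ | out − | ==
  [13] u=7 | in ⊤ | out − | ==

Converged values:
  [0] +
  [1] ⊤
  [2] ⊤
  [3] ⊤
  [4] +
  [5] ⊤
  [6] −
  [7] −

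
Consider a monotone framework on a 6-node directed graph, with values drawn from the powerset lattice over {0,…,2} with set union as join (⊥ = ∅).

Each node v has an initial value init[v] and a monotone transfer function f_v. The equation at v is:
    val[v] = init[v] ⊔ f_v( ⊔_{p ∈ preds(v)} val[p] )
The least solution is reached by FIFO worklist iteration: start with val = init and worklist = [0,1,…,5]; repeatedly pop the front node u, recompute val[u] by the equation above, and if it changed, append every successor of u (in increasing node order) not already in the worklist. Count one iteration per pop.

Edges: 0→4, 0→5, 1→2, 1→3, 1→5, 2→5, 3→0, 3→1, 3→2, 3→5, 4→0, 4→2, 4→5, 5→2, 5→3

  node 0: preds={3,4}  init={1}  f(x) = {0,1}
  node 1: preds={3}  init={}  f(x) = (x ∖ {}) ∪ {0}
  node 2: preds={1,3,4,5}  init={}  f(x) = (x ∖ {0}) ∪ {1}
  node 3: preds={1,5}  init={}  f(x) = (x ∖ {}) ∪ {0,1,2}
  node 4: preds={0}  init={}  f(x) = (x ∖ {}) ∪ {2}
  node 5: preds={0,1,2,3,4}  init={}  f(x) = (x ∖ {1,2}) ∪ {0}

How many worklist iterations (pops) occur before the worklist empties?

11

Iteration log — 11 steps:
  step 1. node 0  ⊔preds={}  new={0,1}  old={1}  +wl: 
  step 2. node 1  ⊔preds={}  new={0}  old={}  +wl: 
  step 3. node 2  ⊔preds={0}  new={1}  old={}  +wl: 
  step 4. node 3  ⊔preds={0}  new={0,1,2}  old={}  +wl: 0,1,2
  step 5. node 4  ⊔preds={0,1}  new={0,1,2}  old={}  +wl: 
  step 6. node 5  ⊔preds={0,1,2}  new={0}  old={}  +wl: 3
  step 7. node 0  ⊔preds={0,1,2}  new={0,1}  stable
  step 8. node 1  ⊔preds={0,1,2}  new={0,1,2}  old={0}  +wl: 5
  step 9. node 2  ⊔preds={0,1,2}  new={1,2}  old={1}  +wl: 
  step 10. node 3  ⊔preds={0,1,2}  new={0,1,2}  stable
  step 11. node 5  ⊔preds={0,1,2}  new={0}  stable

Least fixpoint reached:
  node 0: {0,1}
  node 1: {0,1,2}
  node 2: {1,2}
  node 3: {0,1,2}
  node 4: {0,1,2}
  node 5: {0}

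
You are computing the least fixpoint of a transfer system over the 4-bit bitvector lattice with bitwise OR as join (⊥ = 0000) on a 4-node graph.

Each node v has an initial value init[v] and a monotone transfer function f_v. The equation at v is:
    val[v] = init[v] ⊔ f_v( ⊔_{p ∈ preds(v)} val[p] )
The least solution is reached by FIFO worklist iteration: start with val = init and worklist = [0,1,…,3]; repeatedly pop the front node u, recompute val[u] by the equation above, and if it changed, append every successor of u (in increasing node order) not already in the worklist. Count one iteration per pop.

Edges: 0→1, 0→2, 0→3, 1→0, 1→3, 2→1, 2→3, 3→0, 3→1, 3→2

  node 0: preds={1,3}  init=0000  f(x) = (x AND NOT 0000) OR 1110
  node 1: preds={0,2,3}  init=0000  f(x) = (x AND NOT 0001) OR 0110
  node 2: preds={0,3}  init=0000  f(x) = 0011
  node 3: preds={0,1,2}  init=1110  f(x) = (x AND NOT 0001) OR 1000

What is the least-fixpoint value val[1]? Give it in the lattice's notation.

1110

Trace (6 dequeues):
  [1] u=0 | in 1110 | out 1110 | prev 0000 | push {}
  [2] u=1 | in 1110 | out 1110 | prev 0000 | push {0}
  [3] u=2 | in 1110 | out 0011 | prev 0000 | push {1}
  [4] u=3 | in 1111 | out 1110 | ==
  [5] u=0 | in 1110 | out 1110 | ==
  [6] u=1 | in 1111 | out 1110 | ==

Converged values:
  [0] 1110
  [1] 1110
  [2] 0011
  [3] 1110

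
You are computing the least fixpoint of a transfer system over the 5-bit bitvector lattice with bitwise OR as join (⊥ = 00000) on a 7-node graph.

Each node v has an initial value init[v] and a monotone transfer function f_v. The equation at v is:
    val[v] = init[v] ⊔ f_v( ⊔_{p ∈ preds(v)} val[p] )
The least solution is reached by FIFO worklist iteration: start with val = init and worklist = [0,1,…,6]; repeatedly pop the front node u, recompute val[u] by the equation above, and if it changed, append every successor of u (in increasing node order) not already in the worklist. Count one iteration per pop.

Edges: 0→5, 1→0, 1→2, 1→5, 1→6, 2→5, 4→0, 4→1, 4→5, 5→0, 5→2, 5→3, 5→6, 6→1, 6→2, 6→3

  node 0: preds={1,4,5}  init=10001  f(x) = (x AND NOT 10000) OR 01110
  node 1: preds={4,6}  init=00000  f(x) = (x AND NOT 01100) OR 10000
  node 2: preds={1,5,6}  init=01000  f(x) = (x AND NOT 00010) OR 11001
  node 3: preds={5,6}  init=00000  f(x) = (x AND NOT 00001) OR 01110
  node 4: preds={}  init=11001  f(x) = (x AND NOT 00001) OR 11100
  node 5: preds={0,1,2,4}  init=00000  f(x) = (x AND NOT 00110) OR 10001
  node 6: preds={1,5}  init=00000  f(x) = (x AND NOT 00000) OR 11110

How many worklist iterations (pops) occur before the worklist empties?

Worklist (14 pops):
  #1 pop 0: in=11001 → 11111 (was 10001); enqueue []
  #2 pop 1: in=11001 → 10001 (was 00000); enqueue [0]
  #3 pop 2: in=10001 → 11001 (was 01000); enqueue []
  #4 pop 3: in=00000 → 01110 (was 00000); enqueue []
  #5 pop 4: in=00000 → 11101 (was 11001); enqueue [1]
  #6 pop 5: in=11111 → 11001 (was 00000); enqueue [2,3]
  #7 pop 6: in=11001 → 11111 (was 00000); enqueue []
  #8 pop 0: in=11101 → 11111 (no change)
  #9 pop 1: in=11111 → 10011 (was 10001); enqueue [0,5,6]
  #10 pop 2: in=11111 → 11101 (was 11001); enqueue []
  #11 pop 3: in=11111 → 11110 (was 01110); enqueue []
  #12 pop 0: in=11111 → 11111 (no change)
  #13 pop 5: in=11111 → 11001 (no change)
  #14 pop 6: in=11011 → 11111 (no change)

Fixpoint:
  val[0] = 11111
  val[1] = 10011
  val[2] = 11101
  val[3] = 11110
  val[4] = 11101
  val[5] = 11001
  val[6] = 11111

14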